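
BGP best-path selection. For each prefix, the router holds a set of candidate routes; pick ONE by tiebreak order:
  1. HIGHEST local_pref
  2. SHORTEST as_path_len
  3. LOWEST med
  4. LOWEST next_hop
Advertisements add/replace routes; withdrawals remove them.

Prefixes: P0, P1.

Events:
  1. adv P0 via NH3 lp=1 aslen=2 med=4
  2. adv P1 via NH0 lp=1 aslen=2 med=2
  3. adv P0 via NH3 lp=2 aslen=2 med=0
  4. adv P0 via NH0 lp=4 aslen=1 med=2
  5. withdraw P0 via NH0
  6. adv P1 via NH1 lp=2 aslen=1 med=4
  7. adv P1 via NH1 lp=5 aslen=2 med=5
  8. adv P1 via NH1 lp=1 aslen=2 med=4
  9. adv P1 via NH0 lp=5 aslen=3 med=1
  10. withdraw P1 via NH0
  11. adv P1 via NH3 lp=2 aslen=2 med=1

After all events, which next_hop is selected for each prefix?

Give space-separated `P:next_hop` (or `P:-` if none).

Op 1: best P0=NH3 P1=-
Op 2: best P0=NH3 P1=NH0
Op 3: best P0=NH3 P1=NH0
Op 4: best P0=NH0 P1=NH0
Op 5: best P0=NH3 P1=NH0
Op 6: best P0=NH3 P1=NH1
Op 7: best P0=NH3 P1=NH1
Op 8: best P0=NH3 P1=NH0
Op 9: best P0=NH3 P1=NH0
Op 10: best P0=NH3 P1=NH1
Op 11: best P0=NH3 P1=NH3

Answer: P0:NH3 P1:NH3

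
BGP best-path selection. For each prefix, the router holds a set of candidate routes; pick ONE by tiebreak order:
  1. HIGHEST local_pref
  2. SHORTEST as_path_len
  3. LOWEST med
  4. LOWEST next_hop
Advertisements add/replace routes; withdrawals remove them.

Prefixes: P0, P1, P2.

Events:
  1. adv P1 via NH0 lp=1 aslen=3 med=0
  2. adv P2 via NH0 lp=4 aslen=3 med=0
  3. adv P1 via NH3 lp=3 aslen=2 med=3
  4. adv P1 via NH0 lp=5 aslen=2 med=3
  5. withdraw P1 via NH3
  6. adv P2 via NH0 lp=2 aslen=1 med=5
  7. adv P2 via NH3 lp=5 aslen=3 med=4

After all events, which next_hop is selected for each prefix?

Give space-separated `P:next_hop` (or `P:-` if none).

Answer: P0:- P1:NH0 P2:NH3

Derivation:
Op 1: best P0=- P1=NH0 P2=-
Op 2: best P0=- P1=NH0 P2=NH0
Op 3: best P0=- P1=NH3 P2=NH0
Op 4: best P0=- P1=NH0 P2=NH0
Op 5: best P0=- P1=NH0 P2=NH0
Op 6: best P0=- P1=NH0 P2=NH0
Op 7: best P0=- P1=NH0 P2=NH3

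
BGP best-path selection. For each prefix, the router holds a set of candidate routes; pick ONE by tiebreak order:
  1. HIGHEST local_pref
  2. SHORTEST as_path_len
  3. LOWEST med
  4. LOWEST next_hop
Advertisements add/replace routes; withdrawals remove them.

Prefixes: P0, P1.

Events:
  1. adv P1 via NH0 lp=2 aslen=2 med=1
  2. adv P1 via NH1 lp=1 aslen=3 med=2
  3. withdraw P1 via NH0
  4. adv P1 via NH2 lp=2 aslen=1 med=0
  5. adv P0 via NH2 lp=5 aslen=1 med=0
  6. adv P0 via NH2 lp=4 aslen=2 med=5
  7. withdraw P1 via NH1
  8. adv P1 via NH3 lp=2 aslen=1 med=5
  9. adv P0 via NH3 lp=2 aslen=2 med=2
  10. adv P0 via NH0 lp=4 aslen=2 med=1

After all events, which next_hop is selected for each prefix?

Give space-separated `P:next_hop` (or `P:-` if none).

Op 1: best P0=- P1=NH0
Op 2: best P0=- P1=NH0
Op 3: best P0=- P1=NH1
Op 4: best P0=- P1=NH2
Op 5: best P0=NH2 P1=NH2
Op 6: best P0=NH2 P1=NH2
Op 7: best P0=NH2 P1=NH2
Op 8: best P0=NH2 P1=NH2
Op 9: best P0=NH2 P1=NH2
Op 10: best P0=NH0 P1=NH2

Answer: P0:NH0 P1:NH2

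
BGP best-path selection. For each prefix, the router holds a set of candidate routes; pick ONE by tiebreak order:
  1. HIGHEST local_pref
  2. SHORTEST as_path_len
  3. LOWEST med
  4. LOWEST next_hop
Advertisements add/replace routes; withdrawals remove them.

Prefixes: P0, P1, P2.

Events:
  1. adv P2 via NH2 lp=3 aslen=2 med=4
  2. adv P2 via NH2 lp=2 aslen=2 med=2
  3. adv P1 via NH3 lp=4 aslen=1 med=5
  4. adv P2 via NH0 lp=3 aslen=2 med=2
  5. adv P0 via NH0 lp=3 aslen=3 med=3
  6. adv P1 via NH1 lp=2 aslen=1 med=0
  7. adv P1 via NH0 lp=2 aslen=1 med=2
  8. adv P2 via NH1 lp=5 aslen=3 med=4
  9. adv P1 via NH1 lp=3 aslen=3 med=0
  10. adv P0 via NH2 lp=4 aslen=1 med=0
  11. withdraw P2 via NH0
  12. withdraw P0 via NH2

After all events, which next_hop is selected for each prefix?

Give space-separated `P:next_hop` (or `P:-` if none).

Op 1: best P0=- P1=- P2=NH2
Op 2: best P0=- P1=- P2=NH2
Op 3: best P0=- P1=NH3 P2=NH2
Op 4: best P0=- P1=NH3 P2=NH0
Op 5: best P0=NH0 P1=NH3 P2=NH0
Op 6: best P0=NH0 P1=NH3 P2=NH0
Op 7: best P0=NH0 P1=NH3 P2=NH0
Op 8: best P0=NH0 P1=NH3 P2=NH1
Op 9: best P0=NH0 P1=NH3 P2=NH1
Op 10: best P0=NH2 P1=NH3 P2=NH1
Op 11: best P0=NH2 P1=NH3 P2=NH1
Op 12: best P0=NH0 P1=NH3 P2=NH1

Answer: P0:NH0 P1:NH3 P2:NH1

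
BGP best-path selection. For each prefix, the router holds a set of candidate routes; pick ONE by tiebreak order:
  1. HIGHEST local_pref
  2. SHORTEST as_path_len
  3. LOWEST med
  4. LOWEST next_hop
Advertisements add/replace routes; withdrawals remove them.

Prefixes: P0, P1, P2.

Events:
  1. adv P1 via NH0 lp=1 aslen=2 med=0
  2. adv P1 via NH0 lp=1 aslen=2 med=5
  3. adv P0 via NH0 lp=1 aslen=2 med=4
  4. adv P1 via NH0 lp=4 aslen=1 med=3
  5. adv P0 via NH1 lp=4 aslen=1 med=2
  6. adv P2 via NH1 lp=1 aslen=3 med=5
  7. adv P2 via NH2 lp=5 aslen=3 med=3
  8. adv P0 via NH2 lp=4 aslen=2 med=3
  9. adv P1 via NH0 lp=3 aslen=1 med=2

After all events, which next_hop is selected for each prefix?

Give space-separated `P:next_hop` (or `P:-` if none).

Answer: P0:NH1 P1:NH0 P2:NH2

Derivation:
Op 1: best P0=- P1=NH0 P2=-
Op 2: best P0=- P1=NH0 P2=-
Op 3: best P0=NH0 P1=NH0 P2=-
Op 4: best P0=NH0 P1=NH0 P2=-
Op 5: best P0=NH1 P1=NH0 P2=-
Op 6: best P0=NH1 P1=NH0 P2=NH1
Op 7: best P0=NH1 P1=NH0 P2=NH2
Op 8: best P0=NH1 P1=NH0 P2=NH2
Op 9: best P0=NH1 P1=NH0 P2=NH2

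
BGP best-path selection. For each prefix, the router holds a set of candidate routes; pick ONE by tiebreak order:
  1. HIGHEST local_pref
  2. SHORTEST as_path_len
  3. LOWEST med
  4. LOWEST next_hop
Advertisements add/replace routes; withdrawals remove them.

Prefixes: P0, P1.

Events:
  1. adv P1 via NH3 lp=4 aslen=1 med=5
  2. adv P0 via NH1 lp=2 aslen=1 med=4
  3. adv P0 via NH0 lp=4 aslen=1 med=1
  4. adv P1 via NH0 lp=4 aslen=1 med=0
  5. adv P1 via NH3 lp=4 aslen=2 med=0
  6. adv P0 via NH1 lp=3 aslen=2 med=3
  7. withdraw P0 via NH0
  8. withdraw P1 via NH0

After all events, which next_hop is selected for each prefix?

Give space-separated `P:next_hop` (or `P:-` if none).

Answer: P0:NH1 P1:NH3

Derivation:
Op 1: best P0=- P1=NH3
Op 2: best P0=NH1 P1=NH3
Op 3: best P0=NH0 P1=NH3
Op 4: best P0=NH0 P1=NH0
Op 5: best P0=NH0 P1=NH0
Op 6: best P0=NH0 P1=NH0
Op 7: best P0=NH1 P1=NH0
Op 8: best P0=NH1 P1=NH3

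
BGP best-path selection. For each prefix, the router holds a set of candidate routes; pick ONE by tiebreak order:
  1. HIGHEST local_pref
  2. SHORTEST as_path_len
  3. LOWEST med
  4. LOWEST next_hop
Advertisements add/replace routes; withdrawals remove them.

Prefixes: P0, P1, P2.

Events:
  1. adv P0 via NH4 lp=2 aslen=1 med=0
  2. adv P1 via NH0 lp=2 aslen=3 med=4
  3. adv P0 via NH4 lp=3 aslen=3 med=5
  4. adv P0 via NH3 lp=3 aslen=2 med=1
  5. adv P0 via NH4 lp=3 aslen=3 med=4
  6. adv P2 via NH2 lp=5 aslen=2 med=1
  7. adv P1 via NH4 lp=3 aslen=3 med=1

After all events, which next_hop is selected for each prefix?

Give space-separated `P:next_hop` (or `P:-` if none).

Answer: P0:NH3 P1:NH4 P2:NH2

Derivation:
Op 1: best P0=NH4 P1=- P2=-
Op 2: best P0=NH4 P1=NH0 P2=-
Op 3: best P0=NH4 P1=NH0 P2=-
Op 4: best P0=NH3 P1=NH0 P2=-
Op 5: best P0=NH3 P1=NH0 P2=-
Op 6: best P0=NH3 P1=NH0 P2=NH2
Op 7: best P0=NH3 P1=NH4 P2=NH2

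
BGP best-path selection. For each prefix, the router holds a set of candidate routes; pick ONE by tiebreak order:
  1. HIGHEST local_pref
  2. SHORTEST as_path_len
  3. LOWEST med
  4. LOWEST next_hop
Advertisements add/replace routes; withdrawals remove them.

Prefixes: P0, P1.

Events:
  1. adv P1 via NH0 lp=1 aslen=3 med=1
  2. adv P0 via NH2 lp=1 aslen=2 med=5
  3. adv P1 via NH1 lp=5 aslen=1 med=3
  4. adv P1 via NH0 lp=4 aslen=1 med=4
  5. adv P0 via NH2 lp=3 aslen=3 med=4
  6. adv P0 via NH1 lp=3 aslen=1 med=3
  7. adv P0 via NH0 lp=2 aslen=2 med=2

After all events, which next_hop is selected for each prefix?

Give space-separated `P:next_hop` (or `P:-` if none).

Answer: P0:NH1 P1:NH1

Derivation:
Op 1: best P0=- P1=NH0
Op 2: best P0=NH2 P1=NH0
Op 3: best P0=NH2 P1=NH1
Op 4: best P0=NH2 P1=NH1
Op 5: best P0=NH2 P1=NH1
Op 6: best P0=NH1 P1=NH1
Op 7: best P0=NH1 P1=NH1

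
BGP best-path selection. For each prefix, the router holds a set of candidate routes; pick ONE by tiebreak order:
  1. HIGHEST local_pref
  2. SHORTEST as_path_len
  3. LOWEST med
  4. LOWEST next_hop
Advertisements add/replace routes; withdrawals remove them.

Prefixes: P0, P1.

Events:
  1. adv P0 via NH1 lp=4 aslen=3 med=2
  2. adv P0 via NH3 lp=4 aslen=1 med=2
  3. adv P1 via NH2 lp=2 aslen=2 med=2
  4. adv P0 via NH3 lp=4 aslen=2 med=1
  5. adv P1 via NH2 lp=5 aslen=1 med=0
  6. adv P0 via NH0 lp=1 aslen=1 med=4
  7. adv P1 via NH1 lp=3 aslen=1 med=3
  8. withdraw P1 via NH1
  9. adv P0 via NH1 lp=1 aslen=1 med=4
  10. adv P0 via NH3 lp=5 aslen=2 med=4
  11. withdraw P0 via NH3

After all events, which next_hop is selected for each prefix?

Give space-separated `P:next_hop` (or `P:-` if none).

Answer: P0:NH0 P1:NH2

Derivation:
Op 1: best P0=NH1 P1=-
Op 2: best P0=NH3 P1=-
Op 3: best P0=NH3 P1=NH2
Op 4: best P0=NH3 P1=NH2
Op 5: best P0=NH3 P1=NH2
Op 6: best P0=NH3 P1=NH2
Op 7: best P0=NH3 P1=NH2
Op 8: best P0=NH3 P1=NH2
Op 9: best P0=NH3 P1=NH2
Op 10: best P0=NH3 P1=NH2
Op 11: best P0=NH0 P1=NH2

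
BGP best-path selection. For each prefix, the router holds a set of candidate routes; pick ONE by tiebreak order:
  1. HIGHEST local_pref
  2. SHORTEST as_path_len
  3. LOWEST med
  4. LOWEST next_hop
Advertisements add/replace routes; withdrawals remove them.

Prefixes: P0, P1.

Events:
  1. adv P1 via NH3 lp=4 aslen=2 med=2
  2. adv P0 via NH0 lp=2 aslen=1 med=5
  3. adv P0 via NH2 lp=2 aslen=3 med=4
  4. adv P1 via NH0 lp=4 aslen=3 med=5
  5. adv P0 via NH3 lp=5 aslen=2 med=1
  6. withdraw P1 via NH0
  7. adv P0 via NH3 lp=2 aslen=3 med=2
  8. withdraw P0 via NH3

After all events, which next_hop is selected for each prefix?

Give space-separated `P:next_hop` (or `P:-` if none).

Answer: P0:NH0 P1:NH3

Derivation:
Op 1: best P0=- P1=NH3
Op 2: best P0=NH0 P1=NH3
Op 3: best P0=NH0 P1=NH3
Op 4: best P0=NH0 P1=NH3
Op 5: best P0=NH3 P1=NH3
Op 6: best P0=NH3 P1=NH3
Op 7: best P0=NH0 P1=NH3
Op 8: best P0=NH0 P1=NH3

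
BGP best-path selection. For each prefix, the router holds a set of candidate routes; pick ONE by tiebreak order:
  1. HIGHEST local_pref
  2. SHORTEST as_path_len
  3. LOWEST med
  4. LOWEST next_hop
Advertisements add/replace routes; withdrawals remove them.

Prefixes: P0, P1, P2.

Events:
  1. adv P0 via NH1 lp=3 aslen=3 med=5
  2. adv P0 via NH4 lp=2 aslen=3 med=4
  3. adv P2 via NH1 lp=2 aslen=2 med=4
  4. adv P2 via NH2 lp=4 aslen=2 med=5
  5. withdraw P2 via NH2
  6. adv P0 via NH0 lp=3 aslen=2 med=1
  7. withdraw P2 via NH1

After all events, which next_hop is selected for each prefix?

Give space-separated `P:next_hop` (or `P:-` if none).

Op 1: best P0=NH1 P1=- P2=-
Op 2: best P0=NH1 P1=- P2=-
Op 3: best P0=NH1 P1=- P2=NH1
Op 4: best P0=NH1 P1=- P2=NH2
Op 5: best P0=NH1 P1=- P2=NH1
Op 6: best P0=NH0 P1=- P2=NH1
Op 7: best P0=NH0 P1=- P2=-

Answer: P0:NH0 P1:- P2:-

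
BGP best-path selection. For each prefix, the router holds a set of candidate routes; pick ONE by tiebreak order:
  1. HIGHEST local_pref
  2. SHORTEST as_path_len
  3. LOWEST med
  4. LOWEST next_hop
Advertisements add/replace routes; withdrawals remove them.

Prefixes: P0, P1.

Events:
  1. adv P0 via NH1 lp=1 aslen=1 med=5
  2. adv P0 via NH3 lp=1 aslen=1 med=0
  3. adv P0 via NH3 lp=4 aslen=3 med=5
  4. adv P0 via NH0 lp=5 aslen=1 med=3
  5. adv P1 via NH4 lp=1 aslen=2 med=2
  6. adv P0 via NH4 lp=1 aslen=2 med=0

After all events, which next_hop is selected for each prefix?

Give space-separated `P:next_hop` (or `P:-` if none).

Op 1: best P0=NH1 P1=-
Op 2: best P0=NH3 P1=-
Op 3: best P0=NH3 P1=-
Op 4: best P0=NH0 P1=-
Op 5: best P0=NH0 P1=NH4
Op 6: best P0=NH0 P1=NH4

Answer: P0:NH0 P1:NH4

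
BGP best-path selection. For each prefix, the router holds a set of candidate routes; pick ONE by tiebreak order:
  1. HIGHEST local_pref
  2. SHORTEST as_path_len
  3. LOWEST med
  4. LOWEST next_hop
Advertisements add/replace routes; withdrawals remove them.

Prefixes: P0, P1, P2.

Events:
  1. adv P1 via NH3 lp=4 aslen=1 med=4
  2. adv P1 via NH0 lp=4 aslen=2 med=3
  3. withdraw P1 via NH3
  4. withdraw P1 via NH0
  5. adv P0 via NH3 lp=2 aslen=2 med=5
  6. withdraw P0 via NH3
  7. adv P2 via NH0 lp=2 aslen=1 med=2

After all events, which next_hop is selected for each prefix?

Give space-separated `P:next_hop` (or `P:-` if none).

Answer: P0:- P1:- P2:NH0

Derivation:
Op 1: best P0=- P1=NH3 P2=-
Op 2: best P0=- P1=NH3 P2=-
Op 3: best P0=- P1=NH0 P2=-
Op 4: best P0=- P1=- P2=-
Op 5: best P0=NH3 P1=- P2=-
Op 6: best P0=- P1=- P2=-
Op 7: best P0=- P1=- P2=NH0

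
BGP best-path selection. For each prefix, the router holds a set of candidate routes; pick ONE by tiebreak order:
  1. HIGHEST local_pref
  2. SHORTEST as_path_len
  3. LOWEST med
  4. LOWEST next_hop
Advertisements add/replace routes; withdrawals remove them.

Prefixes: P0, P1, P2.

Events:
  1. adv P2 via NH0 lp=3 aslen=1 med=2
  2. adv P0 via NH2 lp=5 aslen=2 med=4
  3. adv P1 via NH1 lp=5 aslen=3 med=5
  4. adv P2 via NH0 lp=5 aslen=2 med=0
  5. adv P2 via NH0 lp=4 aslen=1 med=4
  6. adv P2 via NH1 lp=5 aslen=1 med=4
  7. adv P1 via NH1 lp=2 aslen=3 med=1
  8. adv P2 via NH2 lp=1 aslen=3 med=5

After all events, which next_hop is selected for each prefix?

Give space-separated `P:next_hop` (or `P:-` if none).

Op 1: best P0=- P1=- P2=NH0
Op 2: best P0=NH2 P1=- P2=NH0
Op 3: best P0=NH2 P1=NH1 P2=NH0
Op 4: best P0=NH2 P1=NH1 P2=NH0
Op 5: best P0=NH2 P1=NH1 P2=NH0
Op 6: best P0=NH2 P1=NH1 P2=NH1
Op 7: best P0=NH2 P1=NH1 P2=NH1
Op 8: best P0=NH2 P1=NH1 P2=NH1

Answer: P0:NH2 P1:NH1 P2:NH1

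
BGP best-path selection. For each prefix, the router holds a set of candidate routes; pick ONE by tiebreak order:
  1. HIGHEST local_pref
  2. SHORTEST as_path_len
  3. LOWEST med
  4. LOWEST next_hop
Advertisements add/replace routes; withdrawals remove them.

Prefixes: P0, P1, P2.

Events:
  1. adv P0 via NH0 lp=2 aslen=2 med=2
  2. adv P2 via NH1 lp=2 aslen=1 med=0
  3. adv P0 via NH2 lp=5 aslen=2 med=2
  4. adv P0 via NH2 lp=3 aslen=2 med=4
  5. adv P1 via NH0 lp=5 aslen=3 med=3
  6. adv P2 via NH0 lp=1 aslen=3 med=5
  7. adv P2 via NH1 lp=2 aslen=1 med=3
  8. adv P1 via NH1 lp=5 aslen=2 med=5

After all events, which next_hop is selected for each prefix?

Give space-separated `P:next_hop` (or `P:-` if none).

Op 1: best P0=NH0 P1=- P2=-
Op 2: best P0=NH0 P1=- P2=NH1
Op 3: best P0=NH2 P1=- P2=NH1
Op 4: best P0=NH2 P1=- P2=NH1
Op 5: best P0=NH2 P1=NH0 P2=NH1
Op 6: best P0=NH2 P1=NH0 P2=NH1
Op 7: best P0=NH2 P1=NH0 P2=NH1
Op 8: best P0=NH2 P1=NH1 P2=NH1

Answer: P0:NH2 P1:NH1 P2:NH1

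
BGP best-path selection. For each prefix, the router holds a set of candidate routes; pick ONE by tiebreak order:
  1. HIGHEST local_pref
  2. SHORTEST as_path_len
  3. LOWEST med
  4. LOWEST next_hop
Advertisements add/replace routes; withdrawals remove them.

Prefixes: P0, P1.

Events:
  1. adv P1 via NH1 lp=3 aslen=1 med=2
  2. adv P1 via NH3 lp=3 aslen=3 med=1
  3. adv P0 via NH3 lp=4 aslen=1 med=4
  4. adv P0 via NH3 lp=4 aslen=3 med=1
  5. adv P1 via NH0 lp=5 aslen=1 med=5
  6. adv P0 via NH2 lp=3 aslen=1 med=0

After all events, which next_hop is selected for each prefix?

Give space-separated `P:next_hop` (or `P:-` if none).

Answer: P0:NH3 P1:NH0

Derivation:
Op 1: best P0=- P1=NH1
Op 2: best P0=- P1=NH1
Op 3: best P0=NH3 P1=NH1
Op 4: best P0=NH3 P1=NH1
Op 5: best P0=NH3 P1=NH0
Op 6: best P0=NH3 P1=NH0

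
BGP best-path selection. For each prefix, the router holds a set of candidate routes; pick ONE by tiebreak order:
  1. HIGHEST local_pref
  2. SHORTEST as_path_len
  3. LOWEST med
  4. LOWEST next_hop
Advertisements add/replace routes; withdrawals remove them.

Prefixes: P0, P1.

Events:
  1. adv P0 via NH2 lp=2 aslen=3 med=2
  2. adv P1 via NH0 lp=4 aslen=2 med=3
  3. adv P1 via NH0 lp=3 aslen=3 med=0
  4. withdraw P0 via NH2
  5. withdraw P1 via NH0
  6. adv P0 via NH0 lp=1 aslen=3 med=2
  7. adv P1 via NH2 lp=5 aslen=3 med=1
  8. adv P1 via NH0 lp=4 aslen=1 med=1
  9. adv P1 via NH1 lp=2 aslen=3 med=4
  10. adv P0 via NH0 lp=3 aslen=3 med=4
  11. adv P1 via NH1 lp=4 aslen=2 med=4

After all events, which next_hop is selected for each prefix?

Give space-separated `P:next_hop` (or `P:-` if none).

Answer: P0:NH0 P1:NH2

Derivation:
Op 1: best P0=NH2 P1=-
Op 2: best P0=NH2 P1=NH0
Op 3: best P0=NH2 P1=NH0
Op 4: best P0=- P1=NH0
Op 5: best P0=- P1=-
Op 6: best P0=NH0 P1=-
Op 7: best P0=NH0 P1=NH2
Op 8: best P0=NH0 P1=NH2
Op 9: best P0=NH0 P1=NH2
Op 10: best P0=NH0 P1=NH2
Op 11: best P0=NH0 P1=NH2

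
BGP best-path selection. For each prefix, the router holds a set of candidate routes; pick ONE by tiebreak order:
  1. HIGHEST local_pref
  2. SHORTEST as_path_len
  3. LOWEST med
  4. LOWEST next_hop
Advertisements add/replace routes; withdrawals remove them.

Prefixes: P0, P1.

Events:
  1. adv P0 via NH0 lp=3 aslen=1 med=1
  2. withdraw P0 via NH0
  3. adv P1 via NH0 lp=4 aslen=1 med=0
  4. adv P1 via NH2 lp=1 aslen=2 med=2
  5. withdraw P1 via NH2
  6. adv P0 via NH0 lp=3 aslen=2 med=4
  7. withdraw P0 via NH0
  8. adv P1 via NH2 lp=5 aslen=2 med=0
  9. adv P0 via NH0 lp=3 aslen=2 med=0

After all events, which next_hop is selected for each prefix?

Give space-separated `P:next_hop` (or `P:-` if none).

Op 1: best P0=NH0 P1=-
Op 2: best P0=- P1=-
Op 3: best P0=- P1=NH0
Op 4: best P0=- P1=NH0
Op 5: best P0=- P1=NH0
Op 6: best P0=NH0 P1=NH0
Op 7: best P0=- P1=NH0
Op 8: best P0=- P1=NH2
Op 9: best P0=NH0 P1=NH2

Answer: P0:NH0 P1:NH2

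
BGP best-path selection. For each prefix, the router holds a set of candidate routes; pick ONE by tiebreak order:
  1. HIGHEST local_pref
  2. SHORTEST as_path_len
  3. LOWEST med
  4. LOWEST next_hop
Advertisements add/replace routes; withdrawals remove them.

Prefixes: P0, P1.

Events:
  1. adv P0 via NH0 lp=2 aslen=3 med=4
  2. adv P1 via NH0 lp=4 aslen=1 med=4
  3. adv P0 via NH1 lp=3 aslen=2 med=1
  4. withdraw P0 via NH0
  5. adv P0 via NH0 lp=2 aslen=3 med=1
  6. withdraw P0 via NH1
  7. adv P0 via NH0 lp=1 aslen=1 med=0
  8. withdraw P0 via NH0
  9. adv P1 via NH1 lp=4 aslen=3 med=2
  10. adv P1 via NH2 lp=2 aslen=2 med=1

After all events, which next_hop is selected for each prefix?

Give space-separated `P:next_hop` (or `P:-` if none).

Op 1: best P0=NH0 P1=-
Op 2: best P0=NH0 P1=NH0
Op 3: best P0=NH1 P1=NH0
Op 4: best P0=NH1 P1=NH0
Op 5: best P0=NH1 P1=NH0
Op 6: best P0=NH0 P1=NH0
Op 7: best P0=NH0 P1=NH0
Op 8: best P0=- P1=NH0
Op 9: best P0=- P1=NH0
Op 10: best P0=- P1=NH0

Answer: P0:- P1:NH0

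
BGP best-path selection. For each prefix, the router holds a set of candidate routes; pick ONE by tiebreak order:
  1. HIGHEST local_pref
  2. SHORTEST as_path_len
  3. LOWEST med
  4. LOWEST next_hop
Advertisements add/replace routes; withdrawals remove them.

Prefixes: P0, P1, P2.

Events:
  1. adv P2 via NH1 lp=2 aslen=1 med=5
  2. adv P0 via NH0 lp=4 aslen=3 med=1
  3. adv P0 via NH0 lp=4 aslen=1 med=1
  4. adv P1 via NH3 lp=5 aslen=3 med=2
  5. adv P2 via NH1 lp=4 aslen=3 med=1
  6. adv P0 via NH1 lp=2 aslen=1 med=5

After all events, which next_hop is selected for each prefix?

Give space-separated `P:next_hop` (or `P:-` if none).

Answer: P0:NH0 P1:NH3 P2:NH1

Derivation:
Op 1: best P0=- P1=- P2=NH1
Op 2: best P0=NH0 P1=- P2=NH1
Op 3: best P0=NH0 P1=- P2=NH1
Op 4: best P0=NH0 P1=NH3 P2=NH1
Op 5: best P0=NH0 P1=NH3 P2=NH1
Op 6: best P0=NH0 P1=NH3 P2=NH1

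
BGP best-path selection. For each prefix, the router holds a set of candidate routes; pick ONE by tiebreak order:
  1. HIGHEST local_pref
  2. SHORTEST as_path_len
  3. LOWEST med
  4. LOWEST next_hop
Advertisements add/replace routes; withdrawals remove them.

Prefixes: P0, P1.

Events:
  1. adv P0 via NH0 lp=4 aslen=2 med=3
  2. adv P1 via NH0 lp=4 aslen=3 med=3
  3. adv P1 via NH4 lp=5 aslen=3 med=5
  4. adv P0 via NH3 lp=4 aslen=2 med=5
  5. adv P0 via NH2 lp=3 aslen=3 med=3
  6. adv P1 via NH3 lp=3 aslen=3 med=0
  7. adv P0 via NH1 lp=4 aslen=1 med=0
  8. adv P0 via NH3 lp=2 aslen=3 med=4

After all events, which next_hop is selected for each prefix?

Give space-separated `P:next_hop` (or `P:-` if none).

Answer: P0:NH1 P1:NH4

Derivation:
Op 1: best P0=NH0 P1=-
Op 2: best P0=NH0 P1=NH0
Op 3: best P0=NH0 P1=NH4
Op 4: best P0=NH0 P1=NH4
Op 5: best P0=NH0 P1=NH4
Op 6: best P0=NH0 P1=NH4
Op 7: best P0=NH1 P1=NH4
Op 8: best P0=NH1 P1=NH4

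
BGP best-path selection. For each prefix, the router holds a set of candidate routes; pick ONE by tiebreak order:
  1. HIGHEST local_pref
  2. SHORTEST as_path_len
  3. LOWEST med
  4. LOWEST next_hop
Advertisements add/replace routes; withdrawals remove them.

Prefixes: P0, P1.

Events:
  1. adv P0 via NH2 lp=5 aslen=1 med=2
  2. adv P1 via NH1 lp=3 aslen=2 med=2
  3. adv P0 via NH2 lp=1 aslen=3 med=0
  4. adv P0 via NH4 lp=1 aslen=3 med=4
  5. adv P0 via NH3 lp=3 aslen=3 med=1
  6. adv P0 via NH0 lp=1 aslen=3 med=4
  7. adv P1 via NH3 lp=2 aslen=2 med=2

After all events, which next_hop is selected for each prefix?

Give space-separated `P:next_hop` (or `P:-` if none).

Op 1: best P0=NH2 P1=-
Op 2: best P0=NH2 P1=NH1
Op 3: best P0=NH2 P1=NH1
Op 4: best P0=NH2 P1=NH1
Op 5: best P0=NH3 P1=NH1
Op 6: best P0=NH3 P1=NH1
Op 7: best P0=NH3 P1=NH1

Answer: P0:NH3 P1:NH1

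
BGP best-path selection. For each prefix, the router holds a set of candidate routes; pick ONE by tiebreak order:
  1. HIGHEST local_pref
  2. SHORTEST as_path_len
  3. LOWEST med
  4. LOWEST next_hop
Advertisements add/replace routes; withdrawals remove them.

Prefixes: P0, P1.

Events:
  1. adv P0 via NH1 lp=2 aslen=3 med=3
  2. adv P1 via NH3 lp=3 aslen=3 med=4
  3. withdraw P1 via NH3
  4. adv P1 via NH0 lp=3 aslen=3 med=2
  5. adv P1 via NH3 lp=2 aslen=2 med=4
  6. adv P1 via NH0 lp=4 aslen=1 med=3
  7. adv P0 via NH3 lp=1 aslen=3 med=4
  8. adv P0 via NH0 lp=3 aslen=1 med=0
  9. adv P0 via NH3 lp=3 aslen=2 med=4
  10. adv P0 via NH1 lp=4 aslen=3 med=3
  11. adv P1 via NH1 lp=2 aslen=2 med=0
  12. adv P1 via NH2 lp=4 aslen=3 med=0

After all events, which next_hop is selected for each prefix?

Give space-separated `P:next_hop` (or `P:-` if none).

Answer: P0:NH1 P1:NH0

Derivation:
Op 1: best P0=NH1 P1=-
Op 2: best P0=NH1 P1=NH3
Op 3: best P0=NH1 P1=-
Op 4: best P0=NH1 P1=NH0
Op 5: best P0=NH1 P1=NH0
Op 6: best P0=NH1 P1=NH0
Op 7: best P0=NH1 P1=NH0
Op 8: best P0=NH0 P1=NH0
Op 9: best P0=NH0 P1=NH0
Op 10: best P0=NH1 P1=NH0
Op 11: best P0=NH1 P1=NH0
Op 12: best P0=NH1 P1=NH0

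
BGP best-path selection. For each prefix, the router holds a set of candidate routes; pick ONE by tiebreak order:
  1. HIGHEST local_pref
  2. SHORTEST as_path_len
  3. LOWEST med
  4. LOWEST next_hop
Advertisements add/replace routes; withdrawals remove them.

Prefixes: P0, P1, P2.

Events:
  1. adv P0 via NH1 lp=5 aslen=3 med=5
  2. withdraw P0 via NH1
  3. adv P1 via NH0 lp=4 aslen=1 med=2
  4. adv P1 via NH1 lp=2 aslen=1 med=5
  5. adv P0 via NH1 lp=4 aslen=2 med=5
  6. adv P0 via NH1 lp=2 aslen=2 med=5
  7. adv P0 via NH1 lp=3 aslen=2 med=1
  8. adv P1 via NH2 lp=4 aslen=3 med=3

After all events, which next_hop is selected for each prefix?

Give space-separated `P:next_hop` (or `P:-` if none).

Answer: P0:NH1 P1:NH0 P2:-

Derivation:
Op 1: best P0=NH1 P1=- P2=-
Op 2: best P0=- P1=- P2=-
Op 3: best P0=- P1=NH0 P2=-
Op 4: best P0=- P1=NH0 P2=-
Op 5: best P0=NH1 P1=NH0 P2=-
Op 6: best P0=NH1 P1=NH0 P2=-
Op 7: best P0=NH1 P1=NH0 P2=-
Op 8: best P0=NH1 P1=NH0 P2=-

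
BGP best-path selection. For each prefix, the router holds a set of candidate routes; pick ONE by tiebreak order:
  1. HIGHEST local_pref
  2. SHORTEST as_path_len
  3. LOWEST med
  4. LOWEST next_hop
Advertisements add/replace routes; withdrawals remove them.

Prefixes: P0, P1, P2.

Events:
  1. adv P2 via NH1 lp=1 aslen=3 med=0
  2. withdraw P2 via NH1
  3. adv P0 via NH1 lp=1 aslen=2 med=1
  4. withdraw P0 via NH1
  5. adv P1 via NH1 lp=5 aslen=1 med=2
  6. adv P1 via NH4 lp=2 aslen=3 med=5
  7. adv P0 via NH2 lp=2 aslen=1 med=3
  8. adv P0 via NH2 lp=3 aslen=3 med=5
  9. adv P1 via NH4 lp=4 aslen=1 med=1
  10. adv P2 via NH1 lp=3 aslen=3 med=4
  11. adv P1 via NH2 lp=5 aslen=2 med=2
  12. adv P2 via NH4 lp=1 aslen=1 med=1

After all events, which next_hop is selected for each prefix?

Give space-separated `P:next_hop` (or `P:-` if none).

Op 1: best P0=- P1=- P2=NH1
Op 2: best P0=- P1=- P2=-
Op 3: best P0=NH1 P1=- P2=-
Op 4: best P0=- P1=- P2=-
Op 5: best P0=- P1=NH1 P2=-
Op 6: best P0=- P1=NH1 P2=-
Op 7: best P0=NH2 P1=NH1 P2=-
Op 8: best P0=NH2 P1=NH1 P2=-
Op 9: best P0=NH2 P1=NH1 P2=-
Op 10: best P0=NH2 P1=NH1 P2=NH1
Op 11: best P0=NH2 P1=NH1 P2=NH1
Op 12: best P0=NH2 P1=NH1 P2=NH1

Answer: P0:NH2 P1:NH1 P2:NH1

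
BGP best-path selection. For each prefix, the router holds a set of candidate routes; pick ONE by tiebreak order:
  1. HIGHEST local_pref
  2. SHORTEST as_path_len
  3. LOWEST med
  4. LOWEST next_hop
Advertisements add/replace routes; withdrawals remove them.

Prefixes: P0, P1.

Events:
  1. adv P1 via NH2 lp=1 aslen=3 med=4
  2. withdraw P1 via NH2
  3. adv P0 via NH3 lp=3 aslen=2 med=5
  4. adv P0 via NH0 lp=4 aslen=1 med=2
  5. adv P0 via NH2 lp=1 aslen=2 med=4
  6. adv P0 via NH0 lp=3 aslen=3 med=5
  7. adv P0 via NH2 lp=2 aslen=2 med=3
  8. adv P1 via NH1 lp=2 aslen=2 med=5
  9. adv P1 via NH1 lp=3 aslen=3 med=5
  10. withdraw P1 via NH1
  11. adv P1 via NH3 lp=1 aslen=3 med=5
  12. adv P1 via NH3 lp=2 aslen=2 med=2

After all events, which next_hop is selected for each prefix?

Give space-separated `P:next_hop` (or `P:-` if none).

Answer: P0:NH3 P1:NH3

Derivation:
Op 1: best P0=- P1=NH2
Op 2: best P0=- P1=-
Op 3: best P0=NH3 P1=-
Op 4: best P0=NH0 P1=-
Op 5: best P0=NH0 P1=-
Op 6: best P0=NH3 P1=-
Op 7: best P0=NH3 P1=-
Op 8: best P0=NH3 P1=NH1
Op 9: best P0=NH3 P1=NH1
Op 10: best P0=NH3 P1=-
Op 11: best P0=NH3 P1=NH3
Op 12: best P0=NH3 P1=NH3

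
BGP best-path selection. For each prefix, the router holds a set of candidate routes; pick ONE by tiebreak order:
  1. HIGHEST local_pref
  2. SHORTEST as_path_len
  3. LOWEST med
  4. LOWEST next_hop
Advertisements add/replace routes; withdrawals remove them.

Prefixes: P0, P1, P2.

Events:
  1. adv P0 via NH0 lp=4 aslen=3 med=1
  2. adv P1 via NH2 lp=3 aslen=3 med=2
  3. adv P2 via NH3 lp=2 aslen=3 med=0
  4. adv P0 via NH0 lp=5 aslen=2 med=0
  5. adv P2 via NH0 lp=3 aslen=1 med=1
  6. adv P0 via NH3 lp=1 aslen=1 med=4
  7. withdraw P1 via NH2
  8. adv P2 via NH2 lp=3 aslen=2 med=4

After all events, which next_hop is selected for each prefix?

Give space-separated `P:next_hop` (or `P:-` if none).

Answer: P0:NH0 P1:- P2:NH0

Derivation:
Op 1: best P0=NH0 P1=- P2=-
Op 2: best P0=NH0 P1=NH2 P2=-
Op 3: best P0=NH0 P1=NH2 P2=NH3
Op 4: best P0=NH0 P1=NH2 P2=NH3
Op 5: best P0=NH0 P1=NH2 P2=NH0
Op 6: best P0=NH0 P1=NH2 P2=NH0
Op 7: best P0=NH0 P1=- P2=NH0
Op 8: best P0=NH0 P1=- P2=NH0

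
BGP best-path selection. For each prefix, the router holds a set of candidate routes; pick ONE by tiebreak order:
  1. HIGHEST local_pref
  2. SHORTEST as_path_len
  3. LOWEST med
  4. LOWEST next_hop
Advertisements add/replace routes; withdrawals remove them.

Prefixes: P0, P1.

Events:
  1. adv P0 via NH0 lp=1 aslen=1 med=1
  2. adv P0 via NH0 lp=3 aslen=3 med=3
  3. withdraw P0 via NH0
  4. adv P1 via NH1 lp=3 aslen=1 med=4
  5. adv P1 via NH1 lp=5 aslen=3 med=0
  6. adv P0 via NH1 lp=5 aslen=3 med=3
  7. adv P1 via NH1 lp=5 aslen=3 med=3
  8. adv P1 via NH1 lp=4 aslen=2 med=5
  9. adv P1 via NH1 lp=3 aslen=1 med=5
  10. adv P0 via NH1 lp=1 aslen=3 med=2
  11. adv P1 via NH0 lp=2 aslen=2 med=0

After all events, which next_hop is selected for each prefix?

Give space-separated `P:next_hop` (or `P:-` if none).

Answer: P0:NH1 P1:NH1

Derivation:
Op 1: best P0=NH0 P1=-
Op 2: best P0=NH0 P1=-
Op 3: best P0=- P1=-
Op 4: best P0=- P1=NH1
Op 5: best P0=- P1=NH1
Op 6: best P0=NH1 P1=NH1
Op 7: best P0=NH1 P1=NH1
Op 8: best P0=NH1 P1=NH1
Op 9: best P0=NH1 P1=NH1
Op 10: best P0=NH1 P1=NH1
Op 11: best P0=NH1 P1=NH1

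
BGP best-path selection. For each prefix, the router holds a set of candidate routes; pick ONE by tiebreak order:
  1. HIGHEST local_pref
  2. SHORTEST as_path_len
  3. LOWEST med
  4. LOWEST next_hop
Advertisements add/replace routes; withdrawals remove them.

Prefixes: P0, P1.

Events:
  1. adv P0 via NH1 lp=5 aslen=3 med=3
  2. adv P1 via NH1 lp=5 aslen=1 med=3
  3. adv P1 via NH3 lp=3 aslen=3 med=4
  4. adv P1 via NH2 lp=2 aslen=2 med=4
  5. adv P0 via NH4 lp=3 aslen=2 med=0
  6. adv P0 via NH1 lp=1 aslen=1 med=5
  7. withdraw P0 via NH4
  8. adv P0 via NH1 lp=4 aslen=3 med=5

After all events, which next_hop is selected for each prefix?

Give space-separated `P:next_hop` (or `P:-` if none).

Op 1: best P0=NH1 P1=-
Op 2: best P0=NH1 P1=NH1
Op 3: best P0=NH1 P1=NH1
Op 4: best P0=NH1 P1=NH1
Op 5: best P0=NH1 P1=NH1
Op 6: best P0=NH4 P1=NH1
Op 7: best P0=NH1 P1=NH1
Op 8: best P0=NH1 P1=NH1

Answer: P0:NH1 P1:NH1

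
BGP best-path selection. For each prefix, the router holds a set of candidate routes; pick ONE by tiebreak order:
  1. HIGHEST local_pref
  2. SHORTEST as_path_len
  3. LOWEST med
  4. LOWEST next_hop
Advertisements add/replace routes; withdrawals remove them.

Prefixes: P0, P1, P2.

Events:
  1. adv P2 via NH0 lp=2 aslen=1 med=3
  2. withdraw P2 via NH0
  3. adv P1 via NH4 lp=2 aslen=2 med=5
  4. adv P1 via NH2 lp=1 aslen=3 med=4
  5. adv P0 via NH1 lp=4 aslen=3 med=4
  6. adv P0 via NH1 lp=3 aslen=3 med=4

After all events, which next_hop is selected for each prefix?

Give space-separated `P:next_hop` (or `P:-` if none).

Answer: P0:NH1 P1:NH4 P2:-

Derivation:
Op 1: best P0=- P1=- P2=NH0
Op 2: best P0=- P1=- P2=-
Op 3: best P0=- P1=NH4 P2=-
Op 4: best P0=- P1=NH4 P2=-
Op 5: best P0=NH1 P1=NH4 P2=-
Op 6: best P0=NH1 P1=NH4 P2=-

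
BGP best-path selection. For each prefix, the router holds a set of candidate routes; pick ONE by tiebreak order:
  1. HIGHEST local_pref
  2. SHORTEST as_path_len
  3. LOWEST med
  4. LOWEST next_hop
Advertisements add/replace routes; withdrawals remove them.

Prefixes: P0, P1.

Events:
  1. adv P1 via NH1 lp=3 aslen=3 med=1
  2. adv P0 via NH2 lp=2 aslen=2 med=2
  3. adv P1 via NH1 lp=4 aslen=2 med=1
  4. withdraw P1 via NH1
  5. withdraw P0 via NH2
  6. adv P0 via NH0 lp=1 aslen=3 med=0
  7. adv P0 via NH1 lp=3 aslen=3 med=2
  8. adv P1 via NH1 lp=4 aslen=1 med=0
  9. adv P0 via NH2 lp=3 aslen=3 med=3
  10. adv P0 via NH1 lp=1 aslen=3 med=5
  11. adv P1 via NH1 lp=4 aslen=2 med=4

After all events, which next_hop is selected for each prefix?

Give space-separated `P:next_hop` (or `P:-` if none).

Op 1: best P0=- P1=NH1
Op 2: best P0=NH2 P1=NH1
Op 3: best P0=NH2 P1=NH1
Op 4: best P0=NH2 P1=-
Op 5: best P0=- P1=-
Op 6: best P0=NH0 P1=-
Op 7: best P0=NH1 P1=-
Op 8: best P0=NH1 P1=NH1
Op 9: best P0=NH1 P1=NH1
Op 10: best P0=NH2 P1=NH1
Op 11: best P0=NH2 P1=NH1

Answer: P0:NH2 P1:NH1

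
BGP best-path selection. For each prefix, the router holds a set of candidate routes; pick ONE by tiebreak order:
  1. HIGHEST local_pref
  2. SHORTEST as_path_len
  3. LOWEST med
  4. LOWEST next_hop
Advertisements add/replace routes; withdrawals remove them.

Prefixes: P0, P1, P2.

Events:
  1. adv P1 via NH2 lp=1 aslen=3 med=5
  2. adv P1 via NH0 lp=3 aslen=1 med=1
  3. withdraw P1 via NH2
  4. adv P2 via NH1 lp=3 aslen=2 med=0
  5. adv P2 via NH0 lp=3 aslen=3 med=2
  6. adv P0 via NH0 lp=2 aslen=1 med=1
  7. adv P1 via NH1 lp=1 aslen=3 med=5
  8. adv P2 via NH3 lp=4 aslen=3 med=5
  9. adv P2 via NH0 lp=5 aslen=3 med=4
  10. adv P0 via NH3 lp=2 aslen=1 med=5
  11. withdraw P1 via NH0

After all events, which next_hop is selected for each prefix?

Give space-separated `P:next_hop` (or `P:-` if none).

Op 1: best P0=- P1=NH2 P2=-
Op 2: best P0=- P1=NH0 P2=-
Op 3: best P0=- P1=NH0 P2=-
Op 4: best P0=- P1=NH0 P2=NH1
Op 5: best P0=- P1=NH0 P2=NH1
Op 6: best P0=NH0 P1=NH0 P2=NH1
Op 7: best P0=NH0 P1=NH0 P2=NH1
Op 8: best P0=NH0 P1=NH0 P2=NH3
Op 9: best P0=NH0 P1=NH0 P2=NH0
Op 10: best P0=NH0 P1=NH0 P2=NH0
Op 11: best P0=NH0 P1=NH1 P2=NH0

Answer: P0:NH0 P1:NH1 P2:NH0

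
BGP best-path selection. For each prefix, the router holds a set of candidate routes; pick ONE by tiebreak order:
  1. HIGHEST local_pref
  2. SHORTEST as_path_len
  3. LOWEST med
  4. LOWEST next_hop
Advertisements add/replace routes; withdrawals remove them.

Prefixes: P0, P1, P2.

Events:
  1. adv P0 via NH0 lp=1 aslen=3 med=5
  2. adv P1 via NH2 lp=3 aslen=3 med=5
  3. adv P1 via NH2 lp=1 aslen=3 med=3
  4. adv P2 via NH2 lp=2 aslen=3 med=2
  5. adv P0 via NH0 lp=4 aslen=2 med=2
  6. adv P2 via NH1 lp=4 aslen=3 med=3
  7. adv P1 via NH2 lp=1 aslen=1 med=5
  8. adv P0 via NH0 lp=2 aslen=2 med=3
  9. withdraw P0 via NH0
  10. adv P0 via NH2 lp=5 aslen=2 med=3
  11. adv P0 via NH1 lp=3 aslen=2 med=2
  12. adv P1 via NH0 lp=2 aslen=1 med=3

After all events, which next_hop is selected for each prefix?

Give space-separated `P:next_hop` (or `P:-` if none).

Answer: P0:NH2 P1:NH0 P2:NH1

Derivation:
Op 1: best P0=NH0 P1=- P2=-
Op 2: best P0=NH0 P1=NH2 P2=-
Op 3: best P0=NH0 P1=NH2 P2=-
Op 4: best P0=NH0 P1=NH2 P2=NH2
Op 5: best P0=NH0 P1=NH2 P2=NH2
Op 6: best P0=NH0 P1=NH2 P2=NH1
Op 7: best P0=NH0 P1=NH2 P2=NH1
Op 8: best P0=NH0 P1=NH2 P2=NH1
Op 9: best P0=- P1=NH2 P2=NH1
Op 10: best P0=NH2 P1=NH2 P2=NH1
Op 11: best P0=NH2 P1=NH2 P2=NH1
Op 12: best P0=NH2 P1=NH0 P2=NH1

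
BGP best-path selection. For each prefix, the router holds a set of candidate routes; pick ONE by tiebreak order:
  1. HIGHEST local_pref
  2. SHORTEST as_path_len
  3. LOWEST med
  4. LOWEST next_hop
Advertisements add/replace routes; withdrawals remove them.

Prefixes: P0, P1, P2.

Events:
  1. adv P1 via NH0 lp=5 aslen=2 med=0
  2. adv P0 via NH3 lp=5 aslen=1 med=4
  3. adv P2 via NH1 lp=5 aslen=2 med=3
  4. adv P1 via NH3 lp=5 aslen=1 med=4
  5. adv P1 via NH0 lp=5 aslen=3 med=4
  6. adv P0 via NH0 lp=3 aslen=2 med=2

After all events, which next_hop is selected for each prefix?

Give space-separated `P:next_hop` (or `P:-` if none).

Op 1: best P0=- P1=NH0 P2=-
Op 2: best P0=NH3 P1=NH0 P2=-
Op 3: best P0=NH3 P1=NH0 P2=NH1
Op 4: best P0=NH3 P1=NH3 P2=NH1
Op 5: best P0=NH3 P1=NH3 P2=NH1
Op 6: best P0=NH3 P1=NH3 P2=NH1

Answer: P0:NH3 P1:NH3 P2:NH1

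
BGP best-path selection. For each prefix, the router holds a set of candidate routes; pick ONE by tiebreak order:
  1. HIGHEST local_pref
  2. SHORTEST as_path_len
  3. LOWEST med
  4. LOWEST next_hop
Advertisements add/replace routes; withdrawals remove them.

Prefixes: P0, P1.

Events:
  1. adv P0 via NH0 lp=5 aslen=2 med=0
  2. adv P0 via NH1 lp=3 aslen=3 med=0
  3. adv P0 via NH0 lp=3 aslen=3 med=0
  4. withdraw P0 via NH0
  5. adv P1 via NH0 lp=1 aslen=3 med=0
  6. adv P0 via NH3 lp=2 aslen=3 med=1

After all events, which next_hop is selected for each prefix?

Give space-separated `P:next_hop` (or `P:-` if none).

Op 1: best P0=NH0 P1=-
Op 2: best P0=NH0 P1=-
Op 3: best P0=NH0 P1=-
Op 4: best P0=NH1 P1=-
Op 5: best P0=NH1 P1=NH0
Op 6: best P0=NH1 P1=NH0

Answer: P0:NH1 P1:NH0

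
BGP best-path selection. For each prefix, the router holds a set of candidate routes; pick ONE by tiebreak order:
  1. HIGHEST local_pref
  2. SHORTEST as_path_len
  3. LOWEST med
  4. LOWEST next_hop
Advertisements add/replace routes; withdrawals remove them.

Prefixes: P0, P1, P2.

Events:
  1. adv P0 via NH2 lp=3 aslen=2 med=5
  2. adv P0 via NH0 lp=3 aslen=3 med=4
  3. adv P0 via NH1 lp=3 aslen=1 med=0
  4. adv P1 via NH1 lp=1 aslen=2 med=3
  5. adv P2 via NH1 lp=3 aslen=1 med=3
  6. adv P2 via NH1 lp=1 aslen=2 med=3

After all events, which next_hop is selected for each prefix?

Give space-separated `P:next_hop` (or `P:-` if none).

Op 1: best P0=NH2 P1=- P2=-
Op 2: best P0=NH2 P1=- P2=-
Op 3: best P0=NH1 P1=- P2=-
Op 4: best P0=NH1 P1=NH1 P2=-
Op 5: best P0=NH1 P1=NH1 P2=NH1
Op 6: best P0=NH1 P1=NH1 P2=NH1

Answer: P0:NH1 P1:NH1 P2:NH1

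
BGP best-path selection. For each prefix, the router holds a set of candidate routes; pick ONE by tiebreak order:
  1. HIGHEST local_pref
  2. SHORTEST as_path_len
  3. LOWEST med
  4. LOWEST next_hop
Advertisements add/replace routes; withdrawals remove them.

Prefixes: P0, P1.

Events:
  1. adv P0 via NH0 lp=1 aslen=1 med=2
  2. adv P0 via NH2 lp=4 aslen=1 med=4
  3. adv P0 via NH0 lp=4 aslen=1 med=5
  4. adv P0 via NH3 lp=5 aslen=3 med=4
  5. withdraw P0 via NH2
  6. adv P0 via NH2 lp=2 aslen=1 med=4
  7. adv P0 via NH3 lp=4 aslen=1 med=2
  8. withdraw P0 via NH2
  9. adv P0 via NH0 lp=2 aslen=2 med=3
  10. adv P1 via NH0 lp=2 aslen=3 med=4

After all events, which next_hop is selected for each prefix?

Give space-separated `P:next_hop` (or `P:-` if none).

Op 1: best P0=NH0 P1=-
Op 2: best P0=NH2 P1=-
Op 3: best P0=NH2 P1=-
Op 4: best P0=NH3 P1=-
Op 5: best P0=NH3 P1=-
Op 6: best P0=NH3 P1=-
Op 7: best P0=NH3 P1=-
Op 8: best P0=NH3 P1=-
Op 9: best P0=NH3 P1=-
Op 10: best P0=NH3 P1=NH0

Answer: P0:NH3 P1:NH0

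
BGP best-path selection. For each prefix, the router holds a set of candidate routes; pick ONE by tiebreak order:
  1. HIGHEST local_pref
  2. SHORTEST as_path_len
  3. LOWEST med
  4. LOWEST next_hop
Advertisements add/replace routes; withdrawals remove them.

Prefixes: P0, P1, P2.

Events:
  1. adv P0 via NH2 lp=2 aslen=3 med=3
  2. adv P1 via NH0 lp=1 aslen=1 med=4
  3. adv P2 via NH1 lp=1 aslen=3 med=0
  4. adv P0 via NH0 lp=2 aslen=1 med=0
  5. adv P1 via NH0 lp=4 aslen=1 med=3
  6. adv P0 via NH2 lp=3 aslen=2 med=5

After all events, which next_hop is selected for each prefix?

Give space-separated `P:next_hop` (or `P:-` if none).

Op 1: best P0=NH2 P1=- P2=-
Op 2: best P0=NH2 P1=NH0 P2=-
Op 3: best P0=NH2 P1=NH0 P2=NH1
Op 4: best P0=NH0 P1=NH0 P2=NH1
Op 5: best P0=NH0 P1=NH0 P2=NH1
Op 6: best P0=NH2 P1=NH0 P2=NH1

Answer: P0:NH2 P1:NH0 P2:NH1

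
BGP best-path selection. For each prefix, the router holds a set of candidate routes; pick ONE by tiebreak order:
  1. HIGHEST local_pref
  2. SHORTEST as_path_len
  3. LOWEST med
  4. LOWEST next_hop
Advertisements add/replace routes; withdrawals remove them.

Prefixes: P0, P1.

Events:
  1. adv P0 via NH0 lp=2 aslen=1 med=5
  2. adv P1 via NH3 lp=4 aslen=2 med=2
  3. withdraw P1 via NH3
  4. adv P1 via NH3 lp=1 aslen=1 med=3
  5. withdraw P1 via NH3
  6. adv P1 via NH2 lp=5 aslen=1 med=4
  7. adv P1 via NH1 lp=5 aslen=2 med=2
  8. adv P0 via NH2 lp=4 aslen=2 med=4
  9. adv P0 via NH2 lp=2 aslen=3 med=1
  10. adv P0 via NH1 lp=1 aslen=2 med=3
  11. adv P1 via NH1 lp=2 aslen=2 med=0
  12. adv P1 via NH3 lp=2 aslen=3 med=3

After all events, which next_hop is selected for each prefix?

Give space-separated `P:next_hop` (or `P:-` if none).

Answer: P0:NH0 P1:NH2

Derivation:
Op 1: best P0=NH0 P1=-
Op 2: best P0=NH0 P1=NH3
Op 3: best P0=NH0 P1=-
Op 4: best P0=NH0 P1=NH3
Op 5: best P0=NH0 P1=-
Op 6: best P0=NH0 P1=NH2
Op 7: best P0=NH0 P1=NH2
Op 8: best P0=NH2 P1=NH2
Op 9: best P0=NH0 P1=NH2
Op 10: best P0=NH0 P1=NH2
Op 11: best P0=NH0 P1=NH2
Op 12: best P0=NH0 P1=NH2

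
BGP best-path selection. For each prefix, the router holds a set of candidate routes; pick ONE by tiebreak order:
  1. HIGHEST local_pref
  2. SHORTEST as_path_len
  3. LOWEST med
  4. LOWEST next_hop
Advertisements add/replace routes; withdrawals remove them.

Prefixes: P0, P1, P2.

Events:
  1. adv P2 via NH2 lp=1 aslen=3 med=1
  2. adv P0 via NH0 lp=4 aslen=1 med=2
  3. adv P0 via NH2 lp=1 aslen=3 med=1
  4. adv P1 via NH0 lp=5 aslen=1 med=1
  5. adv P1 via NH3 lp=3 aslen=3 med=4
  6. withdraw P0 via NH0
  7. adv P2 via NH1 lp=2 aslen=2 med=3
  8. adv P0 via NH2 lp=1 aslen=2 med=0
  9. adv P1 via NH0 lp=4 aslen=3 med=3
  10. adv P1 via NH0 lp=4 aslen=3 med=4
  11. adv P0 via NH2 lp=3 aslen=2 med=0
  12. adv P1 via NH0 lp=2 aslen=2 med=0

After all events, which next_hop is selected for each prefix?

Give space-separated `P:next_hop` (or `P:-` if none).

Op 1: best P0=- P1=- P2=NH2
Op 2: best P0=NH0 P1=- P2=NH2
Op 3: best P0=NH0 P1=- P2=NH2
Op 4: best P0=NH0 P1=NH0 P2=NH2
Op 5: best P0=NH0 P1=NH0 P2=NH2
Op 6: best P0=NH2 P1=NH0 P2=NH2
Op 7: best P0=NH2 P1=NH0 P2=NH1
Op 8: best P0=NH2 P1=NH0 P2=NH1
Op 9: best P0=NH2 P1=NH0 P2=NH1
Op 10: best P0=NH2 P1=NH0 P2=NH1
Op 11: best P0=NH2 P1=NH0 P2=NH1
Op 12: best P0=NH2 P1=NH3 P2=NH1

Answer: P0:NH2 P1:NH3 P2:NH1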